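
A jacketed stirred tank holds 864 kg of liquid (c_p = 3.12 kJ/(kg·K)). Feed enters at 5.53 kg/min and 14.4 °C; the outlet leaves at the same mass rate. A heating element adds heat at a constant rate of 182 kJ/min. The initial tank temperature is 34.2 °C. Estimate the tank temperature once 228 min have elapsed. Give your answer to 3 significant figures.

Unsteady energy balance on the tank contents: M c_p dT/dt = ṁ c_p (T_in − T) + 182.
Rearrange: dT/dt = (T_ss − T)/τ with τ = M/ṁ = 156.24 min and T_ss = T_in + Q̇/(ṁ c_p) = 24.949 °C.
Integrating: T(t) = T_ss + (T₀ − T_ss) e^(−t/τ).
T(228) = 24.949 + (9.2515)·e^(−228/156.24) = 24.949 + (9.2515)·0.23240 = 27.099 °C.

27.1 °C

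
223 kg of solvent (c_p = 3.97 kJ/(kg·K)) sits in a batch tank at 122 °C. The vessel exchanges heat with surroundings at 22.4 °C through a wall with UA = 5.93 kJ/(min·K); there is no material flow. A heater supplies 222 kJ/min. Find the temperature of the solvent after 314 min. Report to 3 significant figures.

Lumped-capacitance energy balance: M c_p dT/dt = UA(T_amb − T) + Q̇.
dT/dt = (T_ss − T)/τ with T_ss = T_amb + Q̇/UA = 22.4 + 222/5.93 = 59.837 °C, τ = M c_p/UA = 223·3.97/5.93 = 149.29 min.
Solution: T(t) = T_ss + (T₀ − T_ss) e^(−t/τ).
T(314) = 59.837 + (62.163)·0.12206 = 67.424 °C.

67.4 °C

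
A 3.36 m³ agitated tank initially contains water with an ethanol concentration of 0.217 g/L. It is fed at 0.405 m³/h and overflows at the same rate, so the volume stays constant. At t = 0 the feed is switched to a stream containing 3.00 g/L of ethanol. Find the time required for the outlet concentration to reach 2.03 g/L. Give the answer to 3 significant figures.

Species balance: V dC/dt = Q(C_in − C) ⇒ τ = V/Q = 8.2963 h.
C(t) = C_in + (C₀ − C_in) e^(−t/τ). Set C = 2.03 and solve for t:
e^(−t/τ) = (C − C_in)/(C₀ − C_in) = (2.03 − 3.00)/(0.217 − 3.00) = 0.34854
t = −τ ln(…) = 8.2963 × 1.0540 = 8.7442 h.

8.74 h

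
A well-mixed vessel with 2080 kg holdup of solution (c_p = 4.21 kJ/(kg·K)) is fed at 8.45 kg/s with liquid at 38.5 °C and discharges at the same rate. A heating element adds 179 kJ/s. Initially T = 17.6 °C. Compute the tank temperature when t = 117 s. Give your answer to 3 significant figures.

27.4 °C

M c_p dT/dt = ṁ c_p (T_in − T) + Q̇.
τ = M/ṁ = 246.15 s; T_ss = T_in + Q̇/(ṁ c_p) = 38.5 + 179/(8.45·4.21) = 43.532 °C.
Solution: T(t) = T_ss + (T₀ − T_ss) e^(−t/τ).
T(117) = 43.532 + (-25.932)·e^(−117/246.15) = 43.532 + (-25.932)·0.62169 = 27.410 °C.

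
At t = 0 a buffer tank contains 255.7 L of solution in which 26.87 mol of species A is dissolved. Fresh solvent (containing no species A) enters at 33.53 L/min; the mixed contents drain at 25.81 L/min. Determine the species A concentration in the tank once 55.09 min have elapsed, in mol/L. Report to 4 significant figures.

Let m(t) be the amount of species A. Volume: V(t) = V₀ + (Q_in − Q_out) t = 255.7 + 7.72000 t; V(55.09) = 680.995 L.
Solute balance: dm/dt = 0 − Q_out C = −Q_out m/V(t).
Separate: dm/m = −Q_out dt/V(t) ⇒ ln(m/m₀) = −(Q_out/(Q_in−Q_out)) ln(V/V₀).
m = m₀ (V₀/V)^(Q_out/(Q_in−Q_out)) = 26.87 × (255.7/680.995)^(3.34326) = 1.01625 mol.
C = m/V = 1.01625/680.995 = 0.00149230 mol/L.

0.001492 mol/L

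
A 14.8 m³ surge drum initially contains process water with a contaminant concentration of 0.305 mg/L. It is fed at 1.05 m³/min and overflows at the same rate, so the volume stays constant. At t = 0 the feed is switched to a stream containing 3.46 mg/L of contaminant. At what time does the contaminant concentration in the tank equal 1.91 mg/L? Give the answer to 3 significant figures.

Species balance: V dC/dt = Q(C_in − C) ⇒ τ = V/Q = 14.095 min.
C(t) = C_in + (C₀ − C_in) e^(−t/τ). Set C = 1.91 and solve for t:
e^(−t/τ) = (C − C_in)/(C₀ − C_in) = (1.91 − 3.46)/(0.305 − 3.46) = 0.49128
t = −τ ln(…) = 14.095 × 0.71073 = 10.018 min.

10.0 min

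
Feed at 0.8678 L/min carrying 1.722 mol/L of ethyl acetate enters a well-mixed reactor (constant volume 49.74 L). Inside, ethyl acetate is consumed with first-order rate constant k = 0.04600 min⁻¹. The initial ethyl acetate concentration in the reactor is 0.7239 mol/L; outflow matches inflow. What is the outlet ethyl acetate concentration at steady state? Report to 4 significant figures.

V dC/dt = Q(C_in − C) − k V C.
At steady state: 0 = Q C_in − (Q + kV) C_ss, so C_ss = Q C_in/(Q + kV).
C_ss = 0.8678·1.722/(0.8678 + 0.04600·49.74) = 1.49435/3.15584 = 0.473519 mol/L.

0.4735 mol/L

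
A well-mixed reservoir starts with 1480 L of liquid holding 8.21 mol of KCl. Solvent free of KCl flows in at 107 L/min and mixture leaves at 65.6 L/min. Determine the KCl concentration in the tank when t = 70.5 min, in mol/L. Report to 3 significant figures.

0.000332 mol/L

Let m(t) be the amount of KCl. Volume: V(t) = V₀ + (Q_in − Q_out) t = 1480 + 41.400 t; V(70.5) = 4398.7 L.
Species balance (pure solvent in): dm/dt = −Q_out · m/V(t).
dm/m = −Q_out dt/(V₀ + 41.400 t); integrating gives ln(m/m₀) = −(Q_out/(Q_in−Q_out)) ln(V/V₀).
m = m₀ (V₀/V)^(Q_out/(Q_in−Q_out)) = 8.21 × (1480/4398.7)^(1.5845) = 1.4614 mol.
C = m/V = 1.4614/4398.7 = 0.00033222 mol/L.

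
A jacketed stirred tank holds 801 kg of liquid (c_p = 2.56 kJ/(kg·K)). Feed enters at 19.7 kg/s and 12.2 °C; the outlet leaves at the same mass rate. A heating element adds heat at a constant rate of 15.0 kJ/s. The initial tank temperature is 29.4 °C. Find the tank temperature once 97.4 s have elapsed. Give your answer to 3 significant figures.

First-law balance (no shaft work): M c_p dT/dt = ṁ c_p (T_in − T) + 15.0.
Rearrange: dT/dt = (T_ss − T)/τ with τ = M/ṁ = 40.660 s and T_ss = T_in + Q̇/(ṁ c_p) = 12.497 °C.
This is linear first-order; T(t) = T_ss + (T₀ − T_ss) e^(−t/τ).
T(97.4) = 12.497 + (16.903)·e^(−97.4/40.660) = 12.497 + (16.903)·0.091129 = 14.038 °C.

14.0 °C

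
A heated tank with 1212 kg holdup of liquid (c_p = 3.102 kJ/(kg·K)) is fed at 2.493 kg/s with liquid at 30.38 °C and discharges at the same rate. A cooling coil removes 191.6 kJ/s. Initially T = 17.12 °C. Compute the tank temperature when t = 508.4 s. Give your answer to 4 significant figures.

9.651 °C

Unsteady energy balance on the tank contents: M c_p dT/dt = ṁ c_p (T_in − T) − 191.6.
τ = M/ṁ = 486.161 s; T_ss = T_in − Q̇/(ṁ c_p) = 30.38 − 191.6/(2.493·3.102) = 5.60399 °C.
Solution: T(t) = T_ss + (T₀ − T_ss) e^(−t/τ).
T(508.4) = 5.60399 + (11.5160)·e^(−508.4/486.161) = 5.60399 + (11.5160)·0.351430 = 9.65106 °C.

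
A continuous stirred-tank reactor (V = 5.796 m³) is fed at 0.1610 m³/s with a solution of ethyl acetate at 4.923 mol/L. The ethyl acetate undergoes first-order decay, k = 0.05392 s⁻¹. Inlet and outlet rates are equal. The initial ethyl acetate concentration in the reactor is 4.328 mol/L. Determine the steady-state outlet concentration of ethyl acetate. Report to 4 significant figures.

1.674 mol/L

V dC/dt = Q(C_in − C) − k V C.
At steady state: 0 = Q C_in − (Q + kV) C_ss, so C_ss = Q C_in/(Q + kV).
C_ss = 0.1610·4.923/(0.1610 + 0.05392·5.796) = 0.792603/0.473520 = 1.67385 mol/L.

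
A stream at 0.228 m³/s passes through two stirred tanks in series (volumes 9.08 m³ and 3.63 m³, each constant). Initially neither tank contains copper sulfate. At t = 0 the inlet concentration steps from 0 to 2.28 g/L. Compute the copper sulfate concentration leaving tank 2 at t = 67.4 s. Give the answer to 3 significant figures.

Species balance on tank i: dCᵢ/dt = (Cᵢ₋₁ − Cᵢ)/τᵢ with τᵢ = Vᵢ/Q.
τ₁ = 9.08/0.228 = 39.825 s; τ₂ = 3.63/0.228 = 15.921 s.
Solving the cascade with C₁(0)=C₂(0)=0 gives C₂(t) = C_in[1 − (τ₁ e^(−t/τ₁) − τ₂ e^(−t/τ₂))/(τ₁ − τ₂)].
At t = 67.4: e^(−t/τ₁) = 0.18407, e^(−t/τ₂) = 0.014503.
C₂ = 2.28·[1 − (39.825·0.18407 − 15.921·0.014503)/(23.904)] = 2.28·0.70298 = 1.6028 g/L.

1.60 g/L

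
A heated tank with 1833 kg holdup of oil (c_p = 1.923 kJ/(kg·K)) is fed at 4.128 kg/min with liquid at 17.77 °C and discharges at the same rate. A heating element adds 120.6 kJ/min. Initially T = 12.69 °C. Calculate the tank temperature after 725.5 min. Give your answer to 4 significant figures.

M c_p dT/dt = ṁ c_p (T_in − T) + Q̇.
τ = M/ṁ = 444.041 min; T_ss = T_in + Q̇/(ṁ c_p) = 17.77 + 120.6/(4.128·1.923) = 32.9625 °C.
This is linear first-order; T(t) = T_ss + (T₀ − T_ss) e^(−t/τ).
T(725.5) = 32.9625 + (-20.2725)·e^(−725.5/444.041) = 32.9625 + (-20.2725)·0.195175 = 29.0058 °C.

29.01 °C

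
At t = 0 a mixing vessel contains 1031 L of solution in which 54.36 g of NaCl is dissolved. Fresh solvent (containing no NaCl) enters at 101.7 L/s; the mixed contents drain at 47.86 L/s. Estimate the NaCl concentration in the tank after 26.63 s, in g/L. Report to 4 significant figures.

Total volume: dV/dt = Q_in − Q_out = 53.8400 L/s, so V(t) = 1031 + 53.8400 t and V(26.63) = 2464.76 L.
No NaCl enters, so dm/dt = −Q_out · (m/V).
Separate: dm/m = −Q_out dt/V(t) ⇒ ln(m/m₀) = −(Q_out/(Q_in−Q_out)) ln(V/V₀).
m = m₀ (V₀/V)^(Q_out/(Q_in−Q_out)) = 54.36 × (1031/2464.76)^(0.888930) = 25.0499 g.
C = m/V = 25.0499/2464.76 = 0.0101632 g/L.

0.01016 g/L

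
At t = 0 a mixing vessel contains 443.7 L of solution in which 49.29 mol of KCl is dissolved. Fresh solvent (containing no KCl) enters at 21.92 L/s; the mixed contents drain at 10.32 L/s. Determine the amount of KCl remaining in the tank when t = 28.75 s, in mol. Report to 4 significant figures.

29.93 mol

Total volume: dV/dt = Q_in − Q_out = 11.6000 L/s, so V(t) = 443.7 + 11.6000 t and V(28.75) = 777.200 L.
Species balance (pure solvent in): dm/dt = −Q_out · m/V(t).
Separate: dm/m = −Q_out dt/V(t) ⇒ ln(m/m₀) = −(Q_out/(Q_in−Q_out)) ln(V/V₀).
m = m₀ (V₀/V)^(Q_out/(Q_in−Q_out)) = 49.29 × (443.7/777.200)^(0.889655) = 29.9349 mol.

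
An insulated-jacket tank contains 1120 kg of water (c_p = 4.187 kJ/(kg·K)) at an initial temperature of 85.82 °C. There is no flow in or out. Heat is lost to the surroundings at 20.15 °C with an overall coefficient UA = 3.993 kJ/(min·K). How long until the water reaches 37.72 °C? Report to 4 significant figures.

M c_p dT/dt = −UA(T − T_amb).
τ = M c_p/UA = 1174.42 min; T_ss = T_amb = 20.1500 °C.
T(t) = T_ss + (T₀ − T_ss)e^(−t/τ); set T = 37.72:
t = −τ ln[(T − T_ss)/(T₀ − T_ss)] = −1174.42 · ln(0.267550) = 1548.41 min.

1548 min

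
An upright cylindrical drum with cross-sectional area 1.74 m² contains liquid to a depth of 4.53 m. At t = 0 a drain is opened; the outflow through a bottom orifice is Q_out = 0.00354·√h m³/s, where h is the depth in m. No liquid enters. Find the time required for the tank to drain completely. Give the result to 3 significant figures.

2090 s

Mass balance (ρ constant): A dh/dt = −0.00354 √h.
∫ h^(−1/2) dh = −(0.00354/A) ∫ dt, giving 2√h = 2√h₀ − (0.00354/A) t.
Set h = 0: 2√h₀ = (0.00354/A) t_empty ⇒ t_empty = 2A√h₀/0.00354.
t_empty = 2·1.74·√4.53/0.00354 = 3.4800·2.1284/0.00354 = 2092.3 s.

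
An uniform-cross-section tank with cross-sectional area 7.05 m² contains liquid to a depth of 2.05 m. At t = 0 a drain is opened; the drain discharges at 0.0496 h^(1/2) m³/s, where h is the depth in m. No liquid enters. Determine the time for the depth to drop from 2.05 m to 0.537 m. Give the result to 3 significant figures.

A dh/dt = −Q_out = −0.0496 √h.
Separate and integrate: 2(√h − √h₀) = −(0.0496/A) t.
t = 2A(√h₀ − √h)/0.0496 = 2·7.05·(√2.05 − √0.537)/0.0496
  = 14.100 × (1.4318 − 0.73280) / 0.0496 = 198.70 s.

199 s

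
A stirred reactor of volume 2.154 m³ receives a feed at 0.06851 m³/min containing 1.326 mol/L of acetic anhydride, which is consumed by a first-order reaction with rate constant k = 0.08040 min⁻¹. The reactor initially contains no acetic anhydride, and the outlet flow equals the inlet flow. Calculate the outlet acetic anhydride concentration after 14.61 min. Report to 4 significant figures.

0.3029 mol/L

V dC/dt = Q(C_in − C) − k V C.
dC/dt = (Q/V) C_in − (Q/V + k) C; effective rate a = Q/V + k = 0.0318059 + 0.08040 = 0.112206 min⁻¹.
C_ss = Q C_in/(Q + kV) = 0.375869 mol/L; C(t) = C_ss + (C₀ − C_ss) e^(−a t).
C(14.61) = 0.375869 + (-0.375869)·e^(−0.112206·14.61) = 0.375869 + (-0.375869)·0.194110 = 0.302909 mol/L.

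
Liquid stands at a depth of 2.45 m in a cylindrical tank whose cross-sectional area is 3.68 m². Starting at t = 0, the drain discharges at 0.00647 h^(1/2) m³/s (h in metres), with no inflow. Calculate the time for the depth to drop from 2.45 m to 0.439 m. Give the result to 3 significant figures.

1030 s

Accumulation of liquid (constant cross-section A): A dh/dt = −0.00647 √h.
Separate and integrate: 2(√h − √h₀) = −(0.00647/A) t.
t = 2A(√h₀ − √h)/0.00647 = 2·3.68·(√2.45 − √0.439)/0.00647
  = 7.3600 × (1.5652 − 0.66257) / 0.00647 = 1026.8 s.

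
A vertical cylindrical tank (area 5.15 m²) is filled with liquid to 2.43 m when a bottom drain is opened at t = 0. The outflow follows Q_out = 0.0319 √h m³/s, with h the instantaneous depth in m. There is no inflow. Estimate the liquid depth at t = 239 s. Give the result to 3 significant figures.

0.670 m

With no inflow, A dh/dt = −0.0319 √h.
∫ h^(−1/2) dh = −(0.0319/A) ∫ dt, giving 2√h = 2√h₀ − (0.0319/A) t.
√h = √2.43 − 0.0319·239/(2·5.15) = 1.5588 − 0.74020 = 0.81864.
h = 0.81864² = 0.67017 m.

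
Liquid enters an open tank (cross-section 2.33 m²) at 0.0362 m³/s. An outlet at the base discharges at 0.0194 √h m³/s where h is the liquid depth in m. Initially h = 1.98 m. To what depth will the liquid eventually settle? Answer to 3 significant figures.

3.48 m

Level balance: A dh/dt = 0.0362 − 0.0194 √h. Setting dh/dt = 0:
Q_in = 0.0194 √h_ss ⇒ √h_ss = 0.0362/0.0194 = 1.8660.
h_ss = 1.8660² = 3.4819 m. (Since h₀ = 1.98 m < h_ss, the level will rise toward this value.)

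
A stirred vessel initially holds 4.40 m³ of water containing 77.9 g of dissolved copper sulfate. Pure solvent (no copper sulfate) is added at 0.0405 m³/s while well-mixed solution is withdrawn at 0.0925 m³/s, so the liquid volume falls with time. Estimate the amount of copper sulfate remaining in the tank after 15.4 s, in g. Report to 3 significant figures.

Total volume: dV/dt = Q_in − Q_out = -0.052000 m³/s, so V(t) = 4.40 − 0.052000 t and V(15.4) = 3.5992 m³.
Species balance (pure solvent in): dm/dt = −Q_out · m/V(t).
dm/m = −Q_out dt/(V₀ − 0.052000 t); integrating gives ln(m/m₀) = −(Q_out/(Q_in−Q_out)) ln(V/V₀).
m = m₀ (V₀/V)^(Q_out/(Q_in−Q_out)) = 77.9 × (4.40/3.5992)^(-1.7788) = 54.493 g.

54.5 g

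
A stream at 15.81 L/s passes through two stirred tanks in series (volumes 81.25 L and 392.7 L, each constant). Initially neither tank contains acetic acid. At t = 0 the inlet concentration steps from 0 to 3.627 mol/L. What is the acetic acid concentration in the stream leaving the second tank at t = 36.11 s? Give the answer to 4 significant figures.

Each tank obeys Vᵢ dCᵢ/dt = Q(Cᵢ₋₁ − Cᵢ), so τᵢ = Vᵢ/Q.
τ₁ = 81.25/15.81 = 5.13915 s; τ₂ = 392.7/15.81 = 24.8387 s.
Solving the cascade with C₁(0)=C₂(0)=0 gives C₂(t) = C_in[1 − (τ₁ e^(−t/τ₁) − τ₂ e^(−t/τ₂))/(τ₁ − τ₂)].
At t = 36.11: e^(−t/τ₁) = 0.000888078, e^(−t/τ₂) = 0.233685.
C₂ = 3.627·[1 − (5.13915·0.000888078 − 24.8387·0.233685)/(-19.6996)] = 3.627·0.705583 = 2.55915 mol/L.

2.559 mol/L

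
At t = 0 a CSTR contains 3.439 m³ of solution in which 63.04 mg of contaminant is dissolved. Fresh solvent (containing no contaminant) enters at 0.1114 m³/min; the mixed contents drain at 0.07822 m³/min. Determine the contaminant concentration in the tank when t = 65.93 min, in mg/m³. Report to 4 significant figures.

3.510 mg/m³

Total volume: dV/dt = Q_in − Q_out = 0.0331800 m³/min, so V(t) = 3.439 + 0.0331800 t and V(65.93) = 5.62656 m³.
Solute balance: dm/dt = 0 − Q_out C = −Q_out m/V(t).
Separate: dm/m = −Q_out dt/V(t) ⇒ ln(m/m₀) = −(Q_out/(Q_in−Q_out)) ln(V/V₀).
m = m₀ (V₀/V)^(Q_out/(Q_in−Q_out)) = 63.04 × (3.439/5.62656)^(2.35744) = 19.7501 mg.
C = m/V = 19.7501/5.62656 = 3.51016 mg/m³.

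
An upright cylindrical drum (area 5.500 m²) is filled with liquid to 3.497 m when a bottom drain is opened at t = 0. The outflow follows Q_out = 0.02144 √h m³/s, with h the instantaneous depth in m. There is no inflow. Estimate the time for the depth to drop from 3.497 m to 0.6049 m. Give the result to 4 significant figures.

560.4 s

A dh/dt = −Q_out = −0.02144 √h.
Separate and integrate: 2(√h − √h₀) = −(0.02144/A) t.
t = 2A(√h₀ − √h)/0.02144 = 2·5.500·(√3.497 − √0.6049)/0.02144
  = 11.0000 × (1.87003 − 0.777753) / 0.02144 = 560.402 s.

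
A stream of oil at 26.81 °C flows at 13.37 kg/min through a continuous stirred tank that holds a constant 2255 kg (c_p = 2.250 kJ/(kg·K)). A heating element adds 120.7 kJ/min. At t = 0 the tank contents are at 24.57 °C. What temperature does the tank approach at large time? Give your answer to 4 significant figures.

30.82 °C

Heat balance on the well-mixed liquid: M c_p dT/dt = ṁ c_p (T_in − T) + 120.7.
At steady state dT/dt = 0 ⇒ T_ss = T_in + Q̇/(ṁ c_p) = 26.81 + 120.7/(13.37·2.250) = 30.8223 °C.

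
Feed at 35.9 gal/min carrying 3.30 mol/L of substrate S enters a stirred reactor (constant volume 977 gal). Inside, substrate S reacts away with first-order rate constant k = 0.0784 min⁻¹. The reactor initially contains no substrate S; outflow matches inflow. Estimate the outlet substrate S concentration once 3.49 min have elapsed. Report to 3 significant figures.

Accumulation = in − out − consumed: V dC/dt = Q C_in − Q C − k V C.
This is linear with rate a = Q/V + k = 0.11515 min⁻¹.
C_ss = Q C_in/(Q + kV) = 1.0531 mol/L; C(t) = C_ss + (C₀ − C_ss) e^(−a t).
C(3.49) = 1.0531 + (-1.0531)·e^(−0.11515·3.49) = 1.0531 + (-1.0531)·0.66908 = 0.34849 mol/L.

0.348 mol/L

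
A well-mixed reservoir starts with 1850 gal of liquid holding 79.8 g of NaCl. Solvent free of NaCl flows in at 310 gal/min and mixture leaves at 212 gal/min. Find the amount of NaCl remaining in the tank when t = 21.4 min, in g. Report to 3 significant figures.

15.5 g

Let m(t) be the amount of NaCl. Volume: V(t) = V₀ + (Q_in − Q_out) t = 1850 + 98.000 t; V(21.4) = 3947.2 gal.
No NaCl enters, so dm/dt = −Q_out · (m/V).
Separate: dm/m = −Q_out dt/V(t) ⇒ ln(m/m₀) = −(Q_out/(Q_in−Q_out)) ln(V/V₀).
m = m₀ (V₀/V)^(Q_out/(Q_in−Q_out)) = 79.8 × (1850/3947.2)^(2.1633) = 15.489 g.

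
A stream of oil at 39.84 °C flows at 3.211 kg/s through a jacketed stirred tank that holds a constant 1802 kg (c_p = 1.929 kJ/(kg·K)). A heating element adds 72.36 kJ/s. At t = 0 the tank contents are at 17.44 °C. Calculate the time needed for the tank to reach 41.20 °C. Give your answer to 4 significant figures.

670.3 s

M c_p dT/dt = ṁ c_p (T_in − T) + Q̇.
τ = M/ṁ = 561.196 s; T_ss = T_in + Q̇/(ṁ c_p) = 51.5222 °C.
T(t) = T_ss + (T₀ − T_ss) e^(−t/τ). Set T = 41.20:
e^(−t/τ) = (41.20 − 51.5222)/(17.44 − 51.5222) = 0.302863
t = −561.196 · ln(0.302863) = 670.335 s.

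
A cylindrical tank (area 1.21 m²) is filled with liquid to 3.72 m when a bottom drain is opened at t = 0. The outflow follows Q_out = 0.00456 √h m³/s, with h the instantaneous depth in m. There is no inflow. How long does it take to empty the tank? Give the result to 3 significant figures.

1020 s

A dh/dt = −Q_out = −0.00456 √h.
∫ h^(−1/2) dh = −(0.00456/A) ∫ dt, giving 2√h = 2√h₀ − (0.00456/A) t.
Tank is empty when √h = 0: t_empty = 2A√h₀/0.00456.
t_empty = 2·1.21·√3.72/0.00456 = 2.4200·1.9287/0.00456 = 1023.6 s.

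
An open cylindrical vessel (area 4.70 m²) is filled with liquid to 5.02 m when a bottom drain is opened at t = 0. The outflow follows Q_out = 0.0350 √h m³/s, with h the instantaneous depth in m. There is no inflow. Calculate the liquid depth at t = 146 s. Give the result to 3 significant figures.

Mass balance (ρ constant): A dh/dt = −0.0350 √h.
Separate and integrate: 2(√h − √h₀) = −(0.0350/A) t.
√h = √5.02 − 0.0350·146/(2·4.70) = 2.2405 − 0.54362 = 1.6969.
h = 1.6969² = 2.8795 m.

2.88 m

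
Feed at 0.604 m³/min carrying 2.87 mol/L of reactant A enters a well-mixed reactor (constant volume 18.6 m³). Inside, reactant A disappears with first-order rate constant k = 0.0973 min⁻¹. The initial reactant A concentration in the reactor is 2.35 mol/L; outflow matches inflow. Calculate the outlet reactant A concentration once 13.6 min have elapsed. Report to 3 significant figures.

0.998 mol/L

V dC/dt = Q(C_in − C) − k V C.
This is linear with rate a = Q/V + k = 0.12977 min⁻¹.
C_ss = Q C_in/(Q + kV) = 0.71816 mol/L; C(t) = C_ss + (C₀ − C_ss) e^(−a t).
C(13.6) = 0.71816 + (1.6318)·e^(−0.12977·13.6) = 0.71816 + (1.6318)·0.17120 = 0.99753 mol/L.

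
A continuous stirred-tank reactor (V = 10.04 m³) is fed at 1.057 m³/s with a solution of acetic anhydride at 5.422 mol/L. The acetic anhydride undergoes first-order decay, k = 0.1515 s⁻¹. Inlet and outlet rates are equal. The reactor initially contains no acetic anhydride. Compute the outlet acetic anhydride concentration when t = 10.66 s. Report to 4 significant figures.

2.079 mol/L

Species balance: V dC/dt = Q C_in − Q C − k V C.
This is linear with rate a = Q/V + k = 0.256779 s⁻¹.
C_ss = Q C_in/(Q + kV) = 2.22301 mol/L; C(t) = C_ss + (C₀ − C_ss) e^(−a t).
C(10.66) = 2.22301 + (-2.22301)·e^(−0.256779·10.66) = 2.22301 + (-2.22301)·0.0647473 = 2.07908 mol/L.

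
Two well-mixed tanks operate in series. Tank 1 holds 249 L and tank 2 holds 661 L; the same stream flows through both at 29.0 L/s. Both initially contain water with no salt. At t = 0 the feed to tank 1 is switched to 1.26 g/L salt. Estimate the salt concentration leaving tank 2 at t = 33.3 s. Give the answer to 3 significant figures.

0.807 g/L

Time constants: τᵢ = Vᵢ/Q for each well-mixed tank.
τ₁ = 249/29.0 = 8.5862 s; τ₂ = 661/29.0 = 22.793 s.
Tank 1: C₁ = C_in(1 − e^(−t/τ₁)). Tank 2 (τ₁ ≠ τ₂): C₂ = C_in[1 − (τ₁ e^(−t/τ₁) − τ₂ e^(−t/τ₂))/(τ₁ − τ₂)].
At t = 33.3: e^(−t/τ₁) = 0.020686, e^(−t/τ₂) = 0.23201.
C₂ = 1.26·[1 − (8.5862·0.020686 − 22.793·0.23201)/(-14.207)] = 1.26·0.64027 = 0.80674 g/L.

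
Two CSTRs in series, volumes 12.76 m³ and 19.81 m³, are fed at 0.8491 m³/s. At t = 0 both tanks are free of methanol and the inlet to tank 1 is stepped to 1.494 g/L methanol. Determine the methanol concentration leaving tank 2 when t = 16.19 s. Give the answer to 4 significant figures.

0.3174 g/L

Species balance on tank i: dCᵢ/dt = (Cᵢ₋₁ − Cᵢ)/τᵢ with τᵢ = Vᵢ/Q.
τ₁ = 12.76/0.8491 = 15.0277 s; τ₂ = 19.81/0.8491 = 23.3306 s.
Solving the cascade with C₁(0)=C₂(0)=0 gives C₂(t) = C_in[1 − (τ₁ e^(−t/τ₁) − τ₂ e^(−t/τ₂))/(τ₁ − τ₂)].
At t = 16.19: e^(−t/τ₁) = 0.340498, e^(−t/τ₂) = 0.499604.
C₂ = 1.494·[1 − (15.0277·0.340498 − 23.3306·0.499604)/(-8.30291)] = 1.494·0.212425 = 0.317363 g/L.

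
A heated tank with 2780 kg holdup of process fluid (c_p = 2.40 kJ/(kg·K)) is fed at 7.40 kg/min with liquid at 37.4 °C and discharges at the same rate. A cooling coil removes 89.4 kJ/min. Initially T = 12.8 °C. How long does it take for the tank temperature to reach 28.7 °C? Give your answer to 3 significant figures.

629 min

M c_p dT/dt = ṁ c_p (T_in − T) − Q̇.
τ = M/ṁ = 375.68 min; T_ss = T_in − Q̇/(ṁ c_p) = 32.366 °C.
T(t) = T_ss + (T₀ − T_ss) e^(−t/τ). Set T = 28.7:
e^(−t/τ) = (28.7 − 32.366)/(12.8 − 32.366) = 0.18737
t = −375.68 · ln(0.18737) = 629.12 min.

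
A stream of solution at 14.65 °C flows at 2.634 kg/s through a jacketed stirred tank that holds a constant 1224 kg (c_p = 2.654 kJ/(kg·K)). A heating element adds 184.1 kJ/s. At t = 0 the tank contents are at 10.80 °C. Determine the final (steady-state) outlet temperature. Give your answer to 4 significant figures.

M c_p dT/dt = ṁ c_p (T_in − T) + Q̇.
At steady state dT/dt = 0 ⇒ T_ss = T_in + Q̇/(ṁ c_p) = 14.65 + 184.1/(2.634·2.654) = 40.9852 °C.

40.99 °C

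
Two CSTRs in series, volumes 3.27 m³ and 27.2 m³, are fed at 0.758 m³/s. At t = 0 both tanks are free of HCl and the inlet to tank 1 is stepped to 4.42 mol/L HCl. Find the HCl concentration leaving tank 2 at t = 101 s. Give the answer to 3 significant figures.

4.12 mol/L

Species balance on tank i: dCᵢ/dt = (Cᵢ₋₁ − Cᵢ)/τᵢ with τᵢ = Vᵢ/Q.
τ₁ = 3.27/0.758 = 4.3140 s; τ₂ = 27.2/0.758 = 35.884 s.
Solving the cascade with C₁(0)=C₂(0)=0 gives C₂(t) = C_in[1 − (τ₁ e^(−t/τ₁) − τ₂ e^(−t/τ₂))/(τ₁ − τ₂)].
At t = 101: e^(−t/τ₁) = 6.7951e-11, e^(−t/τ₂) = 0.059927.
C₂ = 4.42·[1 − (4.3140·6.7951e-11 − 35.884·0.059927)/(-31.570)] = 4.42·0.93188 = 4.1189 mol/L.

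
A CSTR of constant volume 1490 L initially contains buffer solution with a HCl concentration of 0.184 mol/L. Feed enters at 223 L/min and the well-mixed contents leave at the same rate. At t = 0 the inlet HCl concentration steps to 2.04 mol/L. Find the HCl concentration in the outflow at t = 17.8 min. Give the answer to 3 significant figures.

1.91 mol/L

Mass balance on the solute (V constant): V dC/dt = Q(C_in − C).
Time constant τ = V/Q = 1490/223 = 6.6816 min.
This is linear first-order; C(t) = C_in + (C₀ − C_in) e^(−t/τ).
C(17.8) = 2.04 + (0.184 − 2.04)·e^(−17.8/6.6816) = 2.04 + (-1.8560)·0.069667 = 1.9107 mol/L.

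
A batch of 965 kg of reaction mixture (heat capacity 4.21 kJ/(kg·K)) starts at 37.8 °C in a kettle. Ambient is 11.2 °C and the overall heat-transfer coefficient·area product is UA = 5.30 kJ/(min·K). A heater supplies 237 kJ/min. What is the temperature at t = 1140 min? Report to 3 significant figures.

M c_p dT/dt = −UA(T − T_amb) + Q̇.
dT/dt = (T_ss − T)/τ with T_ss = T_amb + Q̇/UA = 11.2 + 237/5.30 = 55.917 °C, τ = M c_p/UA = 965·4.21/5.30 = 766.54 min.
T approaches T_ss exponentially: T(t) = T_ss + (T₀ − T_ss) e^(−t/τ).
T(1140) = 55.917 + (-18.117)·0.22600 = 51.822 °C.

51.8 °C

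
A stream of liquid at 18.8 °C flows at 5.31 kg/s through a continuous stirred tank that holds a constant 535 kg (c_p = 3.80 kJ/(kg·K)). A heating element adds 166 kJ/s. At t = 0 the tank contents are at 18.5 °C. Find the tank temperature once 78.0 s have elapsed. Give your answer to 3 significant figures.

M c_p dT/dt = ṁ c_p (T_in − T) + Q̇.
Rearrange: dT/dt = (T_ss − T)/τ with τ = M/ṁ = 100.75 s and T_ss = T_in + Q̇/(ṁ c_p) = 27.027 °C.
T approaches T_ss exponentially: T(t) = T_ss + (T₀ − T_ss) e^(−t/τ).
T(78.0) = 27.027 + (-8.5268)·e^(−78.0/100.75) = 27.027 + (-8.5268)·0.46109 = 23.095 °C.

23.1 °C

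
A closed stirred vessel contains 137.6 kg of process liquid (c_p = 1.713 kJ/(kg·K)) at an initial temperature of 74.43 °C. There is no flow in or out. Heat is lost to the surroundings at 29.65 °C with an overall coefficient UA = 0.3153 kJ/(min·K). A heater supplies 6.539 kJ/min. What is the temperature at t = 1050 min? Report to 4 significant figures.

56.29 °C

M c_p dT/dt = −UA(T − T_amb) + Q̇.
dT/dt = (T_ss − T)/τ with T_ss = T_amb + Q̇/UA = 29.65 + 6.539/0.3153 = 50.3890 °C, τ = M c_p/UA = 137.6·1.713/0.3153 = 747.570 min.
T approaches T_ss exponentially: T(t) = T_ss + (T₀ − T_ss) e^(−t/τ).
T(1050) = 50.3890 + (24.0410)·0.245477 = 56.2905 °C.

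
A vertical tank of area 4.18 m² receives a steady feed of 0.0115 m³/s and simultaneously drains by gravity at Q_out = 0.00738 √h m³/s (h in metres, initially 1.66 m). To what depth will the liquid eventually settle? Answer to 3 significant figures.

2.43 m

Level balance: A dh/dt = 0.0115 − 0.00738 √h. Setting dh/dt = 0:
Q_in = 0.00738 √h_ss ⇒ √h_ss = 0.0115/0.00738 = 1.5583.
h_ss = 1.5583² = 2.4282 m. (Since h₀ = 1.66 m < h_ss, the level will rise toward this value.)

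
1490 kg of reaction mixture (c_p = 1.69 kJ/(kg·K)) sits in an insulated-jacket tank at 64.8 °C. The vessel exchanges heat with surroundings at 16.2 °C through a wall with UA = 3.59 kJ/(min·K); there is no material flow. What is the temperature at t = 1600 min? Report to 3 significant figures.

21.2 °C

Energy balance: M c_p dT/dt = −UA(T − T_amb).
dT/dt = (T_ss − T)/τ with T_ss = T_amb = 16.200 °C, τ = M c_p/UA = 1490·1.69/3.59 = 701.42 min.
Solution: T(t) = T_ss + (T₀ − T_ss) e^(−t/τ).
T(1600) = 16.200 + (48.600)·0.10217 = 21.166 °C.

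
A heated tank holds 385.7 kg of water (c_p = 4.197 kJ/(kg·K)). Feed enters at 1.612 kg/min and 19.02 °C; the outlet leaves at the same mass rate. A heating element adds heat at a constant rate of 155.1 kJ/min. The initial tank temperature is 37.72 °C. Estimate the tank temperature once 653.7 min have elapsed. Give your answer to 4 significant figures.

41.67 °C

Unsteady energy balance on the tank contents: M c_p dT/dt = ṁ c_p (T_in − T) + 155.1.
Rearrange: dT/dt = (T_ss − T)/τ with τ = M/ṁ = 239.268 min and T_ss = T_in + Q̇/(ṁ c_p) = 41.9449 °C.
Integrating: T(t) = T_ss + (T₀ − T_ss) e^(−t/τ).
T(653.7) = 41.9449 + (-4.22492)·e^(−653.7/239.268) = 41.9449 + (-4.22492)·0.0650836 = 41.6699 °C.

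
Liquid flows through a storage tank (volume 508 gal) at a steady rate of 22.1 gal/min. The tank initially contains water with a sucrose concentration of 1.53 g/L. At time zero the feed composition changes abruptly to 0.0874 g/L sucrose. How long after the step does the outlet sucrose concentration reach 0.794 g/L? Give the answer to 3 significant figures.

Species balance: V dC/dt = Q(C_in − C) ⇒ τ = V/Q = 22.986 min.
C(t) = C_in + (C₀ − C_in) e^(−t/τ). Set C = 0.794 and solve for t:
e^(−t/τ) = (C − C_in)/(C₀ − C_in) = (0.794 − 0.0874)/(1.53 − 0.0874) = 0.48981
t = −τ ln(…) = 22.986 × 0.71374 = 16.406 min.

16.4 min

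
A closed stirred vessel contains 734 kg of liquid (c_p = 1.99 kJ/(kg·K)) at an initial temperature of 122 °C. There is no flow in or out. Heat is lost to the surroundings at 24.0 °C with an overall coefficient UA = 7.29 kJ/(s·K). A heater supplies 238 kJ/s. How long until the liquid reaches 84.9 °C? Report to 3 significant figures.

168 s

M c_p dT/dt = −UA(T − T_amb) + Q̇.
τ = M c_p/UA = 200.36 s; T_ss = T_amb + Q̇/UA = 24.0 + 238/7.29 = 56.647 °C.
T(t) = T_ss + (T₀ − T_ss)e^(−t/τ); set T = 84.9:
t = −τ ln[(T − T_ss)/(T₀ − T_ss)] = −200.36 · ln(0.43231) = 168.03 s.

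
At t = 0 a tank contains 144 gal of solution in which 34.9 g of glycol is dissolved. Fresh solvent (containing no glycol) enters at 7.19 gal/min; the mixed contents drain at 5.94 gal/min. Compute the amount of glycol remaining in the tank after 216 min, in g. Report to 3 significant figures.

Let m(t) be the amount of glycol. Volume: V(t) = V₀ + (Q_in − Q_out) t = 144 + 1.2500 t; V(216) = 414.00 gal.
Solute balance: dm/dt = 0 − Q_out C = −Q_out m/V(t).
dm/m = −Q_out dt/(V₀ + 1.2500 t); integrating gives ln(m/m₀) = −(Q_out/(Q_in−Q_out)) ln(V/V₀).
m = m₀ (V₀/V)^(Q_out/(Q_in−Q_out)) = 34.9 × (144/414.00)^(4.7520) = 0.23088 g.

0.231 g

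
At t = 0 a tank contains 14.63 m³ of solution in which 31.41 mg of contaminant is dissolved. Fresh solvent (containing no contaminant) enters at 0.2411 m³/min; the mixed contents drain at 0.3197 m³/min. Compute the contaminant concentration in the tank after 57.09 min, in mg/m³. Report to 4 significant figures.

Let m(t) be the amount of contaminant. Volume: V(t) = V₀ + (Q_in − Q_out) t = 14.63 − 0.0786000 t; V(57.09) = 10.1427 m³.
Solute balance: dm/dt = 0 − Q_out C = −Q_out m/V(t).
dm/m = −Q_out dt/(V₀ − 0.0786000 t); integrating gives ln(m/m₀) = −(Q_out/(Q_in−Q_out)) ln(V/V₀).
m = m₀ (V₀/V)^(Q_out/(Q_in−Q_out)) = 31.41 × (14.63/10.1427)^(-4.06743) = 7.07916 mg.
C = m/V = 7.07916/10.1427 = 0.697955 mg/m³.

0.6980 mg/m³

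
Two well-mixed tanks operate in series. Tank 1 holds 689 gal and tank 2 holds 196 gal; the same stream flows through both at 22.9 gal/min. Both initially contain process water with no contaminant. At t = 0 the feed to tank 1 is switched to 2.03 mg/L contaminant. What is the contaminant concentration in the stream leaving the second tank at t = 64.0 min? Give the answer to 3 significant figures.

1.69 mg/L

Species balance on tank i: dCᵢ/dt = (Cᵢ₋₁ − Cᵢ)/τᵢ with τᵢ = Vᵢ/Q.
τ₁ = 689/22.9 = 30.087 min; τ₂ = 196/22.9 = 8.5590 min.
Tank 1: C₁ = C_in(1 − e^(−t/τ₁)). Tank 2 (τ₁ ≠ τ₂): C₂ = C_in[1 − (τ₁ e^(−t/τ₁) − τ₂ e^(−t/τ₂))/(τ₁ − τ₂)].
At t = 64.0: e^(−t/τ₁) = 0.11918, e^(−t/τ₂) = 0.00056564.
C₂ = 2.03·[1 − (30.087·0.11918 − 8.5590·0.00056564)/(21.528)] = 2.03·0.83367 = 1.6923 mg/L.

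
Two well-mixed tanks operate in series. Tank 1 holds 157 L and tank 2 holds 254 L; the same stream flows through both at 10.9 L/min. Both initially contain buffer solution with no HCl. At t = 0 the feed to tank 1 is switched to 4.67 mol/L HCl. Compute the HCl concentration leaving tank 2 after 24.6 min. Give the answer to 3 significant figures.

1.78 mol/L

Species balance on tank i: dCᵢ/dt = (Cᵢ₋₁ − Cᵢ)/τᵢ with τᵢ = Vᵢ/Q.
τ₁ = 157/10.9 = 14.404 min; τ₂ = 254/10.9 = 23.303 min.
Tank 1: C₁ = C_in(1 − e^(−t/τ₁)). Tank 2 (τ₁ ≠ τ₂): C₂ = C_in[1 − (τ₁ e^(−t/τ₁) − τ₂ e^(−t/τ₂))/(τ₁ − τ₂)].
At t = 24.6: e^(−t/τ₁) = 0.18125, e^(−t/τ₂) = 0.34796.
C₂ = 4.67·[1 − (14.404·0.18125 − 23.303·0.34796)/(-8.8991)] = 4.67·0.38221 = 1.7849 mol/L.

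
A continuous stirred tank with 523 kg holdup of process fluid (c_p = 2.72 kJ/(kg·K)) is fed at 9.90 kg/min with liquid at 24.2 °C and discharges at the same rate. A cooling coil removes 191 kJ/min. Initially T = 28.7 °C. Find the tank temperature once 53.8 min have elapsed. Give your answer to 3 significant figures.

21.3 °C

First-law balance (no shaft work): M c_p dT/dt = ṁ c_p (T_in − T) − 191.
Rearrange: dT/dt = (T_ss − T)/τ with τ = M/ṁ = 52.828 min and T_ss = T_in − Q̇/(ṁ c_p) = 17.107 °C.
Solution: T(t) = T_ss + (T₀ − T_ss) e^(−t/τ).
T(53.8) = 17.107 + (11.593)·e^(−53.8/52.828) = 17.107 + (11.593)·0.36117 = 21.294 °C.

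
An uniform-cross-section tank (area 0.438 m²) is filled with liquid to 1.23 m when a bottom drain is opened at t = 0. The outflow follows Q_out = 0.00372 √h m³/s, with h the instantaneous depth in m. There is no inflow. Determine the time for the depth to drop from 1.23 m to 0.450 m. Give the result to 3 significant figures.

Volume balance on the tank: A dh/dt = −0.00372 √h.
This is separable: 2 d(√h)/dt = −0.00372/A, so √h = √h₀ − (0.00372/(2A)) t.
t = 2A(√h₀ − √h)/0.00372 = 2·0.438·(√1.23 − √0.450)/0.00372
  = 0.87600 × (1.1091 − 0.67082) / 0.00372 = 103.20 s.

103 s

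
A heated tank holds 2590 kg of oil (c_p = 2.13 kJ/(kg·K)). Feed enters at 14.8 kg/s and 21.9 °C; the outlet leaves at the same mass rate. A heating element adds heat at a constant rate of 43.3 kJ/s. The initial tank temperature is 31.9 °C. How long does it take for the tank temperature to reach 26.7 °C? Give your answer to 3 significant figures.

M c_p dT/dt = ṁ c_p (T_in − T) + Q̇.
τ = M/ṁ = 175.00 s; T_ss = T_in + Q̇/(ṁ c_p) = 23.274 °C.
T(t) = T_ss + (T₀ − T_ss) e^(−t/τ). Set T = 26.7:
e^(−t/τ) = (26.7 − 23.274)/(31.9 − 23.274) = 0.39720
t = −175.00 · ln(0.39720) = 161.58 s.

162 s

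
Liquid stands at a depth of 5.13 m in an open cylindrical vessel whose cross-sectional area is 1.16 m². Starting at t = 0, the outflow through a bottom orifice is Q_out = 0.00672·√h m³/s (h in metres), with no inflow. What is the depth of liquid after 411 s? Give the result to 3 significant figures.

1.15 m

With no inflow, A dh/dt = −0.00672 √h.
∫ h^(−1/2) dh = −(0.00672/A) ∫ dt, giving 2√h = 2√h₀ − (0.00672/A) t.
√h = √5.13 − 0.00672·411/(2·1.16) = 2.2650 − 1.1905 = 1.0745.
h = 1.0745² = 1.1545 m.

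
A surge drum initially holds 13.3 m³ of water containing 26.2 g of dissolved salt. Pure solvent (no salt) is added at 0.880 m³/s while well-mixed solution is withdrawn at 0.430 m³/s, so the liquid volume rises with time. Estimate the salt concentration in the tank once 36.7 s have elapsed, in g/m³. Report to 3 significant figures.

0.406 g/m³

Let m(t) be the amount of salt. Volume: V(t) = V₀ + (Q_in − Q_out) t = 13.3 + 0.45000 t; V(36.7) = 29.815 m³.
Species balance (pure solvent in): dm/dt = −Q_out · m/V(t).
dm/m = −Q_out dt/(V₀ + 0.45000 t); integrating gives ln(m/m₀) = −(Q_out/(Q_in−Q_out)) ln(V/V₀).
m = m₀ (V₀/V)^(Q_out/(Q_in−Q_out)) = 26.2 × (13.3/29.815)^(0.95556) = 12.114 g.
C = m/V = 12.114/29.815 = 0.40632 g/m³.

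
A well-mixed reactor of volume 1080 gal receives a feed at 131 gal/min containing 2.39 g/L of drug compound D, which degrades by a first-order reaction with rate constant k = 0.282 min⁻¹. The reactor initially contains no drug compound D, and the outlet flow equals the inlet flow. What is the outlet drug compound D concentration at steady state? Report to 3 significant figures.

V dC/dt = Q(C_in − C) − k V C.
At steady state: 0 = Q C_in − (Q + kV) C_ss, so C_ss = Q C_in/(Q + kV).
C_ss = 131·2.39/(131 + 0.282·1080) = 313.09/435.56 = 0.71882 g/L.

0.719 g/L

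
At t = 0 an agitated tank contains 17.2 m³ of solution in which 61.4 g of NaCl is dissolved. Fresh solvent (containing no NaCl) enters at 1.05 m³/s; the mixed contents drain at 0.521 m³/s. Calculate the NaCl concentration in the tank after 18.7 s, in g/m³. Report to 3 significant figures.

1.45 g/m³

Let m(t) be the amount of NaCl. Volume: V(t) = V₀ + (Q_in − Q_out) t = 17.2 + 0.52900 t; V(18.7) = 27.092 m³.
Species balance (pure solvent in): dm/dt = −Q_out · m/V(t).
dm/m = −Q_out dt/(V₀ + 0.52900 t); integrating gives ln(m/m₀) = −(Q_out/(Q_in−Q_out)) ln(V/V₀).
m = m₀ (V₀/V)^(Q_out/(Q_in−Q_out)) = 61.4 × (17.2/27.092)^(0.98488) = 39.250 g.
C = m/V = 39.250/27.092 = 1.4487 g/m³.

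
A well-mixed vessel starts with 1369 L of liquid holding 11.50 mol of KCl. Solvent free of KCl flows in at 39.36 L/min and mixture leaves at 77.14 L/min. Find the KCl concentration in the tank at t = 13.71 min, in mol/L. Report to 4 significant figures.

0.005119 mol/L

Total volume: dV/dt = Q_in − Q_out = -37.7800 L/min, so V(t) = 1369 − 37.7800 t and V(13.71) = 851.036 L.
No KCl enters, so dm/dt = −Q_out · (m/V).
dm/m = −Q_out dt/(V₀ − 37.7800 t); integrating gives ln(m/m₀) = −(Q_out/(Q_in−Q_out)) ln(V/V₀).
m = m₀ (V₀/V)^(Q_out/(Q_in−Q_out)) = 11.50 × (1369/851.036)^(-2.04182) = 4.35665 mol.
C = m/V = 4.35665/851.036 = 0.00511923 mol/L.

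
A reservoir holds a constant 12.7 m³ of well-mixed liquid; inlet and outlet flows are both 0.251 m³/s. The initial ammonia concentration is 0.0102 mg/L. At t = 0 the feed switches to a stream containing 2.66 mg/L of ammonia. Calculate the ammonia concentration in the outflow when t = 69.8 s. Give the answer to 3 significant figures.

1.99 mg/L

Unsteady species balance (constant V, well mixed): V dC/dt = Q(C_in − C).
So dC/dt = (C_in − C)/τ with τ = V/Q = 12.7/0.251 = 50.598 s.
Integrating: C(t) = C_in + (C₀ − C_in) e^(−t/τ).
C(69.8) = 2.66 + (0.0102 − 2.66)·e^(−69.8/50.598) = 2.66 + (-2.6498)·0.25170 = 1.9930 mg/L.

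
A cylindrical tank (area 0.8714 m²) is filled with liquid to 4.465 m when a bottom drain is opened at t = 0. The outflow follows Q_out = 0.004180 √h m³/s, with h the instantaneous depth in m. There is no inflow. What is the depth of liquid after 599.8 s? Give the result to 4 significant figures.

With no inflow, A dh/dt = −0.004180 √h.
∫ h^(−1/2) dh = −(0.004180/A) ∫ dt, giving 2√h = 2√h₀ − (0.004180/A) t.
√h = √4.465 − 0.004180·599.8/(2·0.8714) = 2.11305 − 1.43858 = 0.674471.
h = 0.674471² = 0.454911 m.

0.4549 m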